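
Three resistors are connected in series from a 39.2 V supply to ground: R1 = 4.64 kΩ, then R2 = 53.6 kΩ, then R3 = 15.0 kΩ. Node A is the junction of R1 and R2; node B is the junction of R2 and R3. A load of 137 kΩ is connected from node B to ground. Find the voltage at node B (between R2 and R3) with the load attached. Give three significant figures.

At node B, R3 is in parallel with the load: R3‖R_L = 13.52 kΩ.
Below node A the resistance is R2 + (R3‖R_L) = 67.12 kΩ, so V_A = 39.2 × 67.12/71.76 = 36.67 V.
Then V_B = V_A × (R3‖R_L)/(R2 + R3‖R_L) = 36.67 × 13.52/67.12 = 7.39 V.

V ≈ 7.39 V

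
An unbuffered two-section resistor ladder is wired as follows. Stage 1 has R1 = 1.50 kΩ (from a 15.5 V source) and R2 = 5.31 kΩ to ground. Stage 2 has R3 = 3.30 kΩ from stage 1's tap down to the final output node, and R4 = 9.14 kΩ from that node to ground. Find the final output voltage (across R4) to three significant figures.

Stage 2 presents R3+R4 = 12.44 kΩ as a load on stage 1's tap.
Stage 1's lower leg becomes R2‖(R3+R4) = 3.721 kΩ, so V_mid = 15.5 × 3.721/5.221 = 11.05 V.
Stage 2 is itself unloaded: V_out = V_mid × R4/(R3+R4) = 11.05 × 9.14/12.44 = 8.12 V.

V_out ≈ 8.12 V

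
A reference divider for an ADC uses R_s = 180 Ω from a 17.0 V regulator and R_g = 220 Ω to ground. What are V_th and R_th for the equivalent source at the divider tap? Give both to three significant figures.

V_th is the open-circuit tap voltage: 17.0 × 220/(180 + 220) = 9.35 V.
With the supply zeroed, R_s and R_g appear in parallel from the tap: R_th = R_s‖R_g = (180 × 220)/400.0 = 99.0 Ω.

V_th = 9.35 V, R_th = 99.0 Ω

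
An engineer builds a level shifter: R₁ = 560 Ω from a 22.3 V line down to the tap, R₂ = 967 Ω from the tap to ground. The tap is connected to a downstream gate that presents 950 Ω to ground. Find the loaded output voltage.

The load sits in parallel with R₂: R₂‖R_L = (967 × 950) / (967 + 950) = 479.2 Ω.
V_out = 22.3 × 479.2 / (560 + 479.2) = 22.3 × 479.2/1039 = 10.3 V.

V_out ≈ 10.3 V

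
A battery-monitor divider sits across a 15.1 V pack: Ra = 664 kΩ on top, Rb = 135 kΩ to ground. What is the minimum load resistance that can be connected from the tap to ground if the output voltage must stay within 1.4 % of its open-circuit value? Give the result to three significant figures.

Output resistance R_th = Ra‖Rb = (664 × 135)/799.0 = 112.2 kΩ.
The fractional drop is R_th/(R_th + R_L); requiring this ≤ 0.0140 gives R_L ≥ R_th(1/0.0140 − 1) = 112.2 × 70.43 = 7.90 MΩ.

R_L(min) ≈ 7.90 MΩ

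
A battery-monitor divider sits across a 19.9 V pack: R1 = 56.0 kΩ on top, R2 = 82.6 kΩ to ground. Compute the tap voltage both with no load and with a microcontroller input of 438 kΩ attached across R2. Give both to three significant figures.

Unloaded: 11.9 V; loaded: 11.0 V

Open-circuit: V = 19.9 × 82.6/(56.0 + 82.6) = 11.9 V.
With the load, R2 becomes R2‖R_L = 69.49 kΩ, so V = 19.9 × 69.49/125.5 = 11.0 V.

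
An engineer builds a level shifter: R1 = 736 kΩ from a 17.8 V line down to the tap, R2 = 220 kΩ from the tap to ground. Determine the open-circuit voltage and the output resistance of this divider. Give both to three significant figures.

V_th is the open-circuit tap voltage: 17.8 × 220/(736 + 220) = 4.10 V.
With the supply zeroed, R1 and R2 appear in parallel from the tap: R_th = R1‖R2 = (736 × 220)/956.0 = 169 kΩ.

V_th = 4.10 V, R_th = 169 kΩ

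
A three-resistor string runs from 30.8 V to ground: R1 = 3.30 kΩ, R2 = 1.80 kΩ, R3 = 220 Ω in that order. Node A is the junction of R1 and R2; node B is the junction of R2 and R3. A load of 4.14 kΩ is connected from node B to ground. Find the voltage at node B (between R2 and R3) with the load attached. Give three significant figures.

V ≈ 1.21 V

At node B, R3 is in parallel with the load: R3‖R_L = 208.9 Ω.
Below node A the resistance is R2 + (R3‖R_L) = 2009 Ω, so V_A = 30.8 × 2009/5309 = 11.65 V.
Then V_B = V_A × (R3‖R_L)/(R2 + R3‖R_L) = 11.65 × 208.9/2009 = 1.21 V.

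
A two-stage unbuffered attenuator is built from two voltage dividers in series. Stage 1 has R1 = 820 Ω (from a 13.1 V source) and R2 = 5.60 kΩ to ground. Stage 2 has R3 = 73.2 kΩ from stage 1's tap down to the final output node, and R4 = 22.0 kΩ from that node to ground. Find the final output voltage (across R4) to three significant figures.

Stage 2 presents R3+R4 = 95200 Ω as a load on stage 1's tap.
Stage 1's lower leg becomes R2‖(R3+R4) = 5289 Ω, so V_mid = 13.1 × 5289/6109 = 11.34 V.
Stage 2 is itself unloaded: V_out = V_mid × R4/(R3+R4) = 11.34 × 22000/95200 = 2.62 V.

V_out ≈ 2.62 V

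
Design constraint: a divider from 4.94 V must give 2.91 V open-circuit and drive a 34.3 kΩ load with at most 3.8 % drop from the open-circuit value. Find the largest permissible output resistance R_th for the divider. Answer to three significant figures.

Loading drop = R_th/(R_th + R_L) ≤ 0.0380, so R_th ≤ R_L · ε/(1−ε) = 34.3 kΩ × 0.0380/0.9620 = 1.35 kΩ.

R_th ≤ 1.35 kΩ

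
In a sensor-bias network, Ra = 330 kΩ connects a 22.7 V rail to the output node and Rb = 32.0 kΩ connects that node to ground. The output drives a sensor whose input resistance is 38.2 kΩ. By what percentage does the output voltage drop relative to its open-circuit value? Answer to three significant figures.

The divider's output (Thévenin) resistance is Ra‖Rb = 29.17 kΩ.
Fractional drop under load = R_th/(R_th + R_L) = 29.17 / (29.17 + 38.2) = 0.4330.
So the output falls by 43.3 %.

43.3 %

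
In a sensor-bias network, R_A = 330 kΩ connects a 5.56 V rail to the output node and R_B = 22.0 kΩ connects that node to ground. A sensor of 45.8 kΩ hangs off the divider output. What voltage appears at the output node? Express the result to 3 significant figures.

The load sits in parallel with R_B: R_B‖R_L = (22.0 × 45.8) / (22.0 + 45.8) = 14.86 kΩ.
V_out = 5.56 × 14.86 / (330 + 14.86) = 5.56 × 14.86/344.9 = 0.240 V.
(Unloaded it would have been 0.347 V.)

V_out ≈ 0.240 V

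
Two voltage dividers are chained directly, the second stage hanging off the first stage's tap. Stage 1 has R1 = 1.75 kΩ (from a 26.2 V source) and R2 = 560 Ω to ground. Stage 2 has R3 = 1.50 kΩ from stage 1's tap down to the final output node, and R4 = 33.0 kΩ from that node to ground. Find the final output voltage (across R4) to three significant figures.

Stage 2 presents R3+R4 = 34500 Ω as a load on stage 1's tap.
Stage 1's lower leg becomes R2‖(R3+R4) = 551.1 Ω, so V_mid = 26.2 × 551.1/2301 = 6.274 V.
Stage 2 is itself unloaded: V_out = V_mid × R4/(R3+R4) = 6.274 × 33000/34500 = 6.00 V.

V_out ≈ 6.00 V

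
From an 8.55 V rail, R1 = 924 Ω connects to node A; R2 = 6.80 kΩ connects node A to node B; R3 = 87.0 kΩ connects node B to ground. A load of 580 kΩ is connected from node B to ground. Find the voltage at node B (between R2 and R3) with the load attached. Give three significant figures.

V ≈ 7.76 V

At node B, R3 is in parallel with the load: R3‖R_L = 75650 Ω.
Below node A the resistance is R2 + (R3‖R_L) = 82450 Ω, so V_A = 8.55 × 82450/83380 = 8.455 V.
Then V_B = V_A × (R3‖R_L)/(R2 + R3‖R_L) = 8.455 × 75650/82450 = 7.76 V.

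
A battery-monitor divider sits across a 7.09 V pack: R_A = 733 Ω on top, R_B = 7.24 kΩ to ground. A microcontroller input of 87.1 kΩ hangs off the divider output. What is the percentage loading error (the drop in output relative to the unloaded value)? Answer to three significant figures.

0.758 %

The divider's output (Thévenin) resistance is R_A‖R_B = 665.6 Ω.
Fractional drop under load = R_th/(R_th + R_L) = 665.6 / (665.6 + 87100) = 0.007584.
So the output falls by 0.758 %.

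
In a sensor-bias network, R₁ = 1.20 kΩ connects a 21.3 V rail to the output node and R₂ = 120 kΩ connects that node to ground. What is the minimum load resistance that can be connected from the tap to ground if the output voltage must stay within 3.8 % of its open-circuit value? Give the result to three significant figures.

Output resistance R_th = R₁‖R₂ = (1.20 × 120)/121.2 = 1.188 kΩ.
The fractional drop is R_th/(R_th + R_L); requiring this ≤ 0.0380 gives R_L ≥ R_th(1/0.0380 − 1) = 1.188 × 25.32 = 30.1 kΩ.

R_L(min) ≈ 30.1 kΩ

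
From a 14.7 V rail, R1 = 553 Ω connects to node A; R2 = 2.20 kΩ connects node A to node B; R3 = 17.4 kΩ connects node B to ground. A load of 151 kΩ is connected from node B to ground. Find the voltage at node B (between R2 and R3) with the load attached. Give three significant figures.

V ≈ 12.5 V

At node B, R3 is in parallel with the load: R3‖R_L = 15600 Ω.
Below node A the resistance is R2 + (R3‖R_L) = 17800 Ω, so V_A = 14.7 × 17800/18360 = 14.26 V.
Then V_B = V_A × (R3‖R_L)/(R2 + R3‖R_L) = 14.26 × 15600/17800 = 12.5 V.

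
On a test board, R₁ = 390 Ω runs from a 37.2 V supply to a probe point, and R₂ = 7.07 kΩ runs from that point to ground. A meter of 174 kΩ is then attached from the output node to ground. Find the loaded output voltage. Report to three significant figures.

V_out ≈ 35.2 V

The load sits in parallel with R₂: R₂‖R_L = (7070 × 174000) / (7070 + 174000) = 6794 Ω.
V_out = 37.2 × 6794 / (390 + 6794) = 37.2 × 6794/7184 = 35.2 V.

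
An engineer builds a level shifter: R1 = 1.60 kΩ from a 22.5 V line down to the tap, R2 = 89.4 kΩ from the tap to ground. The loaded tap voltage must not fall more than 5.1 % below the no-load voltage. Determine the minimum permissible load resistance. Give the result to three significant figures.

R_L(min) ≈ 29.2 kΩ

Output resistance R_th = R1‖R2 = (1.60 × 89.4)/91.00 = 1.572 kΩ.
The fractional drop is R_th/(R_th + R_L); requiring this ≤ 0.0510 gives R_L ≥ R_th(1/0.0510 − 1) = 1.572 × 18.61 = 29.2 kΩ.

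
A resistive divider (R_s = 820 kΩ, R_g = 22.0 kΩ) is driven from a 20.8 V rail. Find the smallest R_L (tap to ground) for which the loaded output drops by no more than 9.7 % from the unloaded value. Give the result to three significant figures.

R_L(min) ≈ 199 kΩ

Output resistance R_th = R_s‖R_g = (820 × 22.0)/842.0 = 21.43 kΩ.
The fractional drop is R_th/(R_th + R_L); requiring this ≤ 0.0970 gives R_L ≥ R_th(1/0.0970 − 1) = 21.43 × 9.309 = 199 kΩ.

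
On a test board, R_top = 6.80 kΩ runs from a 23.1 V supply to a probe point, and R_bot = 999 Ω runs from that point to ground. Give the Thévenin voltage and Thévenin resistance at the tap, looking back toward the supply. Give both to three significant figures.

V_th = 2.96 V, R_th = 871 Ω

V_th is the open-circuit tap voltage: 23.1 × 999/(6800 + 999) = 2.96 V.
With the supply zeroed, R_top and R_bot appear in parallel from the tap: R_th = R_top‖R_bot = (6800 × 999)/7799 = 871 Ω.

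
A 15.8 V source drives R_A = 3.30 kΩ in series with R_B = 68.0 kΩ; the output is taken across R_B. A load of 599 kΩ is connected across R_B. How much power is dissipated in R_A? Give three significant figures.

P ≈ 0.199 mW

Total resistance from the source is R_A + (R_B‖R_L) = 64.37 kΩ, so I = 15.8/64.37 kΩ = 0.2455 mA.
P = I²·R_A = (0.2455 mA)² × 3.30 kΩ = 0.199 mW.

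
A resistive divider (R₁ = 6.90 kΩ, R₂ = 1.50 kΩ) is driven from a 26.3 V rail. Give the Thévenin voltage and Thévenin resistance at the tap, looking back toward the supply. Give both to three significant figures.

V_th is the open-circuit tap voltage: 26.3 × 1.50/(6.90 + 1.50) = 4.70 V.
With the supply zeroed, R₁ and R₂ appear in parallel from the tap: R_th = R₁‖R₂ = (6.90 × 1.50)/8.400 = 1.23 kΩ.

V_th = 4.70 V, R_th = 1.23 kΩ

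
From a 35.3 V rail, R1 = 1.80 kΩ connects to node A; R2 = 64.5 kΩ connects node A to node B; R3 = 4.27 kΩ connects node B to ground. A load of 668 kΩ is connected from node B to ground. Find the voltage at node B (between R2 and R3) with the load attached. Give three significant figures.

V ≈ 2.12 V

At node B, R3 is in parallel with the load: R3‖R_L = 4.243 kΩ.
Below node A the resistance is R2 + (R3‖R_L) = 68.74 kΩ, so V_A = 35.3 × 68.74/70.54 = 34.40 V.
Then V_B = V_A × (R3‖R_L)/(R2 + R3‖R_L) = 34.40 × 4.243/68.74 = 2.12 V.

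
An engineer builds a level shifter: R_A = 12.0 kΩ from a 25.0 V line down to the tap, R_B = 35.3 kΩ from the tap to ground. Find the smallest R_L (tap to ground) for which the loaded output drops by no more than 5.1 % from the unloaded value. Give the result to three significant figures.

R_L(min) ≈ 167 kΩ

Output resistance R_th = R_A‖R_B = (12.0 × 35.3)/47.30 = 8.956 kΩ.
The fractional drop is R_th/(R_th + R_L); requiring this ≤ 0.0510 gives R_L ≥ R_th(1/0.0510 − 1) = 8.956 × 18.61 = 167 kΩ.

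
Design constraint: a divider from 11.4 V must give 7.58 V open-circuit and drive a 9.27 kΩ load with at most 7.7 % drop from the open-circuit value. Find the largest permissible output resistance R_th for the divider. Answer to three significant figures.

Loading drop = R_th/(R_th + R_L) ≤ 0.0770, so R_th ≤ R_L · ε/(1−ε) = 9.27 kΩ × 0.0770/0.9230 = 773 Ω.

R_th ≤ 773 Ω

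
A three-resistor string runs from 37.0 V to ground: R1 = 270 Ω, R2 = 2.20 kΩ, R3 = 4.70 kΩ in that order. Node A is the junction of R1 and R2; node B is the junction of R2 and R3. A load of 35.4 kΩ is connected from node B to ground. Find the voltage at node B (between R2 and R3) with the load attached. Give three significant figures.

At node B, R3 is in parallel with the load: R3‖R_L = 4149 Ω.
Below node A the resistance is R2 + (R3‖R_L) = 6349 Ω, so V_A = 37.0 × 6349/6619 = 35.49 V.
Then V_B = V_A × (R3‖R_L)/(R2 + R3‖R_L) = 35.49 × 4149/6349 = 23.2 V.

V ≈ 23.2 V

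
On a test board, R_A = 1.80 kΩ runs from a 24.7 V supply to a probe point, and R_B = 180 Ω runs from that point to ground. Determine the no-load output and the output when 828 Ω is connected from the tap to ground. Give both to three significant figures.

Open-circuit: V = 24.7 × 180/(1800 + 180) = 2.25 V.
With the load, R_B becomes R_B‖R_L = 147.9 Ω, so V = 24.7 × 147.9/1948 = 1.87 V.

Unloaded: 2.25 V; loaded: 1.87 V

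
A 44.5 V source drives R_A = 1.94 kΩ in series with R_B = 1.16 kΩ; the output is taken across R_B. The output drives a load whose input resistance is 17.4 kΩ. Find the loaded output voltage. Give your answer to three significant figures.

V_out ≈ 16.0 V

The load sits in parallel with R_B: R_B‖R_L = (1.16 × 17.4) / (1.16 + 17.4) = 1.087 kΩ.
V_out = 44.5 × 1.087 / (1.94 + 1.087) = 44.5 × 1.087/3.027 = 16.0 V.
(Unloaded it would have been 16.7 V.)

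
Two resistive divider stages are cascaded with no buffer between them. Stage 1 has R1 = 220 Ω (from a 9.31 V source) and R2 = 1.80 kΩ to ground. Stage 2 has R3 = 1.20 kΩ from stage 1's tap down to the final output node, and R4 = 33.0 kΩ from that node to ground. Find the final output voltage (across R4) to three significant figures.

V_out ≈ 7.96 V

Stage 2 presents R3+R4 = 34200 Ω as a load on stage 1's tap.
Stage 1's lower leg becomes R2‖(R3+R4) = 1710 Ω, so V_mid = 9.31 × 1710/1930 = 8.249 V.
Stage 2 is itself unloaded: V_out = V_mid × R4/(R3+R4) = 8.249 × 33000/34200 = 7.96 V.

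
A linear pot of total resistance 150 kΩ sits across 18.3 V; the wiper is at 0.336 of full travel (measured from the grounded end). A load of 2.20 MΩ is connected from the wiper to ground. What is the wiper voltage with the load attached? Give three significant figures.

The wiper splits the pot into (1−α)R = 99.60 kΩ above and αR = 50.40 kΩ below.
Lower section ‖ load = 49.27 kΩ.
V_wiper = 18.3 × 49.27/(99.60 + 49.27) = 6.06 V.

V ≈ 6.06 V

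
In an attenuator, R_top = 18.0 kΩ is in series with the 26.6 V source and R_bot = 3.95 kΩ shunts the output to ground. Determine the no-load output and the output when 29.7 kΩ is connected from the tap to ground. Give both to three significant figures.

Unloaded: 4.79 V; loaded: 4.32 V

Open-circuit: V = 26.6 × 3.95/(18.0 + 3.95) = 4.79 V.
With the load, R_bot becomes R_bot‖R_L = 3.486 kΩ, so V = 26.6 × 3.486/21.49 = 4.32 V.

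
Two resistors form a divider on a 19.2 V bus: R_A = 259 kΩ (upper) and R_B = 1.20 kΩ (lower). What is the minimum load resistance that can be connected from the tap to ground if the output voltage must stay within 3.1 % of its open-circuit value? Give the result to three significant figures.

Output resistance R_th = R_A‖R_B = (259 × 1.20)/260.2 = 1.194 kΩ.
The fractional drop is R_th/(R_th + R_L); requiring this ≤ 0.0310 gives R_L ≥ R_th(1/0.0310 − 1) = 1.194 × 31.26 = 37.3 kΩ.

R_L(min) ≈ 37.3 kΩ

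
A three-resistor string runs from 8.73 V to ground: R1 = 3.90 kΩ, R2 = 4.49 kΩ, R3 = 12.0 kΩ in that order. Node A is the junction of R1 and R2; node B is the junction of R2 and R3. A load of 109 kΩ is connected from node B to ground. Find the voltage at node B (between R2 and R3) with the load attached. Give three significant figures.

At node B, R3 is in parallel with the load: R3‖R_L = 10.81 kΩ.
Below node A the resistance is R2 + (R3‖R_L) = 15.30 kΩ, so V_A = 8.73 × 15.30/19.20 = 6.957 V.
Then V_B = V_A × (R3‖R_L)/(R2 + R3‖R_L) = 6.957 × 10.81/15.30 = 4.92 V.

V ≈ 4.92 V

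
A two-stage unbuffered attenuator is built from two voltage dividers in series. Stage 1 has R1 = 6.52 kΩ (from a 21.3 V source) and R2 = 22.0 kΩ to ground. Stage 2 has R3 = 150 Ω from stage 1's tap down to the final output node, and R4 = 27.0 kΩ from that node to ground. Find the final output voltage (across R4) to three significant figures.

Stage 2 presents R3+R4 = 27150 Ω as a load on stage 1's tap.
Stage 1's lower leg becomes R2‖(R3+R4) = 12150 Ω, so V_mid = 21.3 × 12150/18670 = 13.86 V.
Stage 2 is itself unloaded: V_out = V_mid × R4/(R3+R4) = 13.86 × 27000/27150 = 13.8 V.

V_out ≈ 13.8 V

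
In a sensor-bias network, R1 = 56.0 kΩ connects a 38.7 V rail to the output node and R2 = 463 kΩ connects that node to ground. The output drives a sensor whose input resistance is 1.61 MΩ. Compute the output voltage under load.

The load sits in parallel with R2: R2‖R_L = (463 × 1610) / (463 + 1610) = 359.6 kΩ.
V_out = 38.7 × 359.6 / (56.0 + 359.6) = 38.7 × 359.6/415.6 = 33.5 V.
(Unloaded it would have been 34.5 V.)

V_out ≈ 33.5 V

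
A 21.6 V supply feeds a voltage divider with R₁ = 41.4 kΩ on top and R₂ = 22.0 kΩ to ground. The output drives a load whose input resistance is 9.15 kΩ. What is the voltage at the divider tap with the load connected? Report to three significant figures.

The load sits in parallel with R₂: R₂‖R_L = (22.0 × 9.15) / (22.0 + 9.15) = 6.462 kΩ.
V_out = 21.6 × 6.462 / (41.4 + 6.462) = 21.6 × 6.462/47.86 = 2.92 V.

V_out ≈ 2.92 V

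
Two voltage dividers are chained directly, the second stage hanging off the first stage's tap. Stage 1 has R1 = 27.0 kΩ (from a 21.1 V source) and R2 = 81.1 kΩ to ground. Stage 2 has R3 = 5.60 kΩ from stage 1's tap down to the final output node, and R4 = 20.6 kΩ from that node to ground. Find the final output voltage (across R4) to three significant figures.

Stage 2 presents R3+R4 = 26.20 kΩ as a load on stage 1's tap.
Stage 1's lower leg becomes R2‖(R3+R4) = 19.80 kΩ, so V_mid = 21.1 × 19.80/46.80 = 8.928 V.
Stage 2 is itself unloaded: V_out = V_mid × R4/(R3+R4) = 8.928 × 20.6/26.20 = 7.02 V.

V_out ≈ 7.02 V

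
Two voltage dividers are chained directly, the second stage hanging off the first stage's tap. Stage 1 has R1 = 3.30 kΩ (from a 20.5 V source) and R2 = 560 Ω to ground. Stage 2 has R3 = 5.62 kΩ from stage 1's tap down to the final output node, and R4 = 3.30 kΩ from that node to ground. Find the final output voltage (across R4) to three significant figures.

Stage 2 presents R3+R4 = 8920 Ω as a load on stage 1's tap.
Stage 1's lower leg becomes R2‖(R3+R4) = 526.9 Ω, so V_mid = 20.5 × 526.9/3827 = 2.823 V.
Stage 2 is itself unloaded: V_out = V_mid × R4/(R3+R4) = 2.823 × 3300/8920 = 1.04 V.

V_out ≈ 1.04 V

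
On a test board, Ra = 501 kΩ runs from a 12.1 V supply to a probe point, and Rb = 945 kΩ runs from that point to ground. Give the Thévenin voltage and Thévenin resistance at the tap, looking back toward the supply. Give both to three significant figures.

V_th = 7.91 V, R_th = 327 kΩ

V_th is the open-circuit tap voltage: 12.1 × 945/(501 + 945) = 7.91 V.
With the supply zeroed, Ra and Rb appear in parallel from the tap: R_th = Ra‖Rb = (501 × 945)/1446 = 327 kΩ.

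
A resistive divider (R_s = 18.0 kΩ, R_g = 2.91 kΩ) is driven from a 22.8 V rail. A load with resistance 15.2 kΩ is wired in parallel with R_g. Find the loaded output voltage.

V_out ≈ 2.72 V

The load sits in parallel with R_g: R_g‖R_L = (2.91 × 15.2) / (2.91 + 15.2) = 2.442 kΩ.
V_out = 22.8 × 2.442 / (18.0 + 2.442) = 22.8 × 2.442/20.44 = 2.72 V.
(Unloaded it would have been 3.17 V.)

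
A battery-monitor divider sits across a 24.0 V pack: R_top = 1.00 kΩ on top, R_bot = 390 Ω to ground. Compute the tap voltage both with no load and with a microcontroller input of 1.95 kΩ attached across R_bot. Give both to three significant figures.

Open-circuit: V = 24.0 × 390/(1000 + 390) = 6.73 V.
With the load, R_bot becomes R_bot‖R_L = 325.0 Ω, so V = 24.0 × 325.0/1325 = 5.89 V.

Unloaded: 6.73 V; loaded: 5.89 V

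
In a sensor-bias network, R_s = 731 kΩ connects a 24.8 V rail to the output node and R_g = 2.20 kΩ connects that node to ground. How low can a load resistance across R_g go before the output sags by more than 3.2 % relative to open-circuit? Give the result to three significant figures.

Output resistance R_th = R_s‖R_g = (731 × 2.20)/733.2 = 2.193 kΩ.
The fractional drop is R_th/(R_th + R_L); requiring this ≤ 0.0320 gives R_L ≥ R_th(1/0.0320 − 1) = 2.193 × 30.25 = 66.4 kΩ.

R_L(min) ≈ 66.4 kΩ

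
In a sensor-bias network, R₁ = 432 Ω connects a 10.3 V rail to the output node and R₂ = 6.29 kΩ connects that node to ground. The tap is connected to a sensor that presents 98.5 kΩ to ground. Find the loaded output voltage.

The load sits in parallel with R₂: R₂‖R_L = (6290 × 98500) / (6290 + 98500) = 5912 Ω.
V_out = 10.3 × 5912 / (432 + 5912) = 10.3 × 5912/6344 = 9.60 V.

V_out ≈ 9.60 V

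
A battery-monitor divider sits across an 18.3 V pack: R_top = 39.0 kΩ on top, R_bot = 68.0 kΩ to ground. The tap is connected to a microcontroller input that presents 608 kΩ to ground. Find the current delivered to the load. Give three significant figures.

I_L ≈ 0.0184 mA

R_bot‖R_L = 61.16 kΩ; V_out = 18.3 × 61.16/100.2 = 11.17 V.
I_L = V_out / R_L = 11.17 / 608 kΩ = 0.0184 mA.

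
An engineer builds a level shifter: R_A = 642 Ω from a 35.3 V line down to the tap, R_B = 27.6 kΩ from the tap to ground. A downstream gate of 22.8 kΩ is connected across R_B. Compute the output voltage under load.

V_out ≈ 33.6 V

The load sits in parallel with R_B: R_B‖R_L = (27600 × 22800) / (27600 + 22800) = 12490 Ω.
V_out = 35.3 × 12490 / (642 + 12490) = 35.3 × 12490/13130 = 33.6 V.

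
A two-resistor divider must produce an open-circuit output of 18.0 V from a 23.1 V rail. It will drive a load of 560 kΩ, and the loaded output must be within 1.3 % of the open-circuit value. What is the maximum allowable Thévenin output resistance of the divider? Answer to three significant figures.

Loading drop = R_th/(R_th + R_L) ≤ 0.0130, so R_th ≤ R_L · ε/(1−ε) = 560 kΩ × 0.0130/0.9870 = 7.38 kΩ.

R_th ≤ 7.38 kΩ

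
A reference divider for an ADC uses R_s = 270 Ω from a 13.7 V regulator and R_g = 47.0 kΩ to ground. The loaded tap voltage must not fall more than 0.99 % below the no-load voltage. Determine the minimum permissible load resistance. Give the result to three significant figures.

R_L(min) ≈ 26.8 kΩ

Output resistance R_th = R_s‖R_g = (270 × 47000)/47270 = 268.5 Ω.
The fractional drop is R_th/(R_th + R_L); requiring this ≤ 0.00990 gives R_L ≥ R_th(1/0.00990 − 1) = 268.5 × 100.0 = 26.8 kΩ.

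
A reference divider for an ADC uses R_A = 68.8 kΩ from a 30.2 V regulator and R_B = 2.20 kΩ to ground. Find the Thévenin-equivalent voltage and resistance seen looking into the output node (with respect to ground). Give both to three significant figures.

V_th is the open-circuit tap voltage: 30.2 × 2.20/(68.8 + 2.20) = 0.936 V.
With the supply zeroed, R_A and R_B appear in parallel from the tap: R_th = R_A‖R_B = (68.8 × 2.20)/71.00 = 2.13 kΩ.

V_th = 0.936 V, R_th = 2.13 kΩ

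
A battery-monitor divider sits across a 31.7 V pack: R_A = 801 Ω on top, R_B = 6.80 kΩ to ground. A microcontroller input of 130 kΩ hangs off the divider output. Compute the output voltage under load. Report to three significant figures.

V_out ≈ 28.2 V

The load sits in parallel with R_B: R_B‖R_L = (6800 × 130000) / (6800 + 130000) = 6462 Ω.
V_out = 31.7 × 6462 / (801 + 6462) = 31.7 × 6462/7263 = 28.2 V.
(Unloaded it would have been 28.4 V.)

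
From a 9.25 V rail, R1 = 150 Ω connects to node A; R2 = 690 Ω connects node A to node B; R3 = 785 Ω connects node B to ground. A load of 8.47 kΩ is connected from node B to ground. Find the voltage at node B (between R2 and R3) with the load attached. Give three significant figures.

V ≈ 4.26 V

At node B, R3 is in parallel with the load: R3‖R_L = 718.4 Ω.
Below node A the resistance is R2 + (R3‖R_L) = 1408 Ω, so V_A = 9.25 × 1408/1558 = 8.360 V.
Then V_B = V_A × (R3‖R_L)/(R2 + R3‖R_L) = 8.360 × 718.4/1408 = 4.26 V.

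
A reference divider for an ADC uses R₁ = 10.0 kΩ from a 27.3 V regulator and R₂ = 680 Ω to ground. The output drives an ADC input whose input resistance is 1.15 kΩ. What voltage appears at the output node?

The load sits in parallel with R₂: R₂‖R_L = (680 × 1150) / (680 + 1150) = 427.3 Ω.
V_out = 27.3 × 427.3 / (10000 + 427.3) = 27.3 × 427.3/10430 = 1.12 V.

V_out ≈ 1.12 V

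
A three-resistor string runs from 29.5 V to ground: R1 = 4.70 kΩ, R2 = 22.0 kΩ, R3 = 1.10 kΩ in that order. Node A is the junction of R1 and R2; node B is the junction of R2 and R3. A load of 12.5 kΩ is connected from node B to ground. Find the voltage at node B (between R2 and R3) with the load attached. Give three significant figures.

At node B, R3 is in parallel with the load: R3‖R_L = 1.011 kΩ.
Below node A the resistance is R2 + (R3‖R_L) = 23.01 kΩ, so V_A = 29.5 × 23.01/27.71 = 24.50 V.
Then V_B = V_A × (R3‖R_L)/(R2 + R3‖R_L) = 24.50 × 1.011/23.01 = 1.08 V.

V ≈ 1.08 V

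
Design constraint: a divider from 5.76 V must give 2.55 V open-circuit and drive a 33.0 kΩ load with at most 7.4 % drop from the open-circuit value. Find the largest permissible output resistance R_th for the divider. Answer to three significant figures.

Loading drop = R_th/(R_th + R_L) ≤ 0.0740, so R_th ≤ R_L · ε/(1−ε) = 33.0 kΩ × 0.0740/0.9260 = 2.64 kΩ.
(Any R1, R2 with R2/(R1+R2) = 0.443 and R1‖R2 ≤ 2.64 kΩ will meet the spec.)

R_th ≤ 2.64 kΩ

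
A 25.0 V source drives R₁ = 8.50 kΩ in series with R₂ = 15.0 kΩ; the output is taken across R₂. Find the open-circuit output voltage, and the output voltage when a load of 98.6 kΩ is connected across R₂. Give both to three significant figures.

Open-circuit: V = 25.0 × 15.0/(8.50 + 15.0) = 16.0 V.
With the load, R₂ becomes R₂‖R_L = 13.02 kΩ, so V = 25.0 × 13.02/21.52 = 15.1 V.

Unloaded: 16.0 V; loaded: 15.1 V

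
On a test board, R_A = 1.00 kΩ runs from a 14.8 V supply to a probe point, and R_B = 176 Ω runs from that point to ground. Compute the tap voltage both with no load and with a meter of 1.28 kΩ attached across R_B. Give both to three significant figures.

Open-circuit: V = 14.8 × 176/(1000 + 176) = 2.21 V.
With the load, R_B becomes R_B‖R_L = 154.7 Ω, so V = 14.8 × 154.7/1155 = 1.98 V.

Unloaded: 2.21 V; loaded: 1.98 V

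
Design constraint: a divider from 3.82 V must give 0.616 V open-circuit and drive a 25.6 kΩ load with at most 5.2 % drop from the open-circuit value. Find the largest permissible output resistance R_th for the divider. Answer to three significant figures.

R_th ≤ 1.40 kΩ

Loading drop = R_th/(R_th + R_L) ≤ 0.0520, so R_th ≤ R_L · ε/(1−ε) = 25.6 kΩ × 0.0520/0.9480 = 1.40 kΩ.
(Any R1, R2 with R2/(R1+R2) = 0.161 and R1‖R2 ≤ 1.40 kΩ will meet the spec.)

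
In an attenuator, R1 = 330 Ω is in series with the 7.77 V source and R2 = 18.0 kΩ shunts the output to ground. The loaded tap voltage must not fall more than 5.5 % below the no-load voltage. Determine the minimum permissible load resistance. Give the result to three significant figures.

Output resistance R_th = R1‖R2 = (330 × 18000)/18330 = 324.1 Ω.
The fractional drop is R_th/(R_th + R_L); requiring this ≤ 0.0550 gives R_L ≥ R_th(1/0.0550 − 1) = 324.1 × 17.18 = 5.57 kΩ.

R_L(min) ≈ 5.57 kΩ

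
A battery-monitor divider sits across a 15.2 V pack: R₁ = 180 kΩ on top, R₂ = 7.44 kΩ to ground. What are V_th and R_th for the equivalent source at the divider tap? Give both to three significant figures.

V_th = 0.603 V, R_th = 7.14 kΩ

V_th is the open-circuit tap voltage: 15.2 × 7.44/(180 + 7.44) = 0.603 V.
With the supply zeroed, R₁ and R₂ appear in parallel from the tap: R_th = R₁‖R₂ = (180 × 7.44)/187.4 = 7.14 kΩ.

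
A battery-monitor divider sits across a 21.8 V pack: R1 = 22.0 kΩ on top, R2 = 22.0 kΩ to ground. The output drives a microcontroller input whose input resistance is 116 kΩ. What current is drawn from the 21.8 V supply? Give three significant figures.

I ≈ 0.538 mA

R2‖R_L = 18.49 kΩ, so the source sees R1 + R2‖R_L = 40.49 kΩ.
I = 21.8 V / 40.49 kΩ = 0.538 mA.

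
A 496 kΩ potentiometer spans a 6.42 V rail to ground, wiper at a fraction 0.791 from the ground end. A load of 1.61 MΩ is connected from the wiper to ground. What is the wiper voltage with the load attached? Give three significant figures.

V ≈ 4.83 V

The wiper splits the pot into (1−α)R = 103.7 kΩ above and αR = 392.3 kΩ below.
Lower section ‖ load = 315.5 kΩ.
V_wiper = 6.42 × 315.5/(103.7 + 315.5) = 4.83 V.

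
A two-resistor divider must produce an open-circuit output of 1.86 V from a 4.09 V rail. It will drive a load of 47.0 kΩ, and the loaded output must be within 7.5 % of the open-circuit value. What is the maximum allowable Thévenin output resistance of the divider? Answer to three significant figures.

Loading drop = R_th/(R_th + R_L) ≤ 0.0750, so R_th ≤ R_L · ε/(1−ε) = 47.0 kΩ × 0.0750/0.9250 = 3.81 kΩ.

R_th ≤ 3.81 kΩ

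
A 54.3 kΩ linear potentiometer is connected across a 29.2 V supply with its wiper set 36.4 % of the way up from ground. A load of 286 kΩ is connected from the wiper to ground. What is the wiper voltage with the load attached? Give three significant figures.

V ≈ 10.2 V

The wiper splits the pot into (1−α)R = 34.53 kΩ above and αR = 19.77 kΩ below.
Lower section ‖ load = 18.49 kΩ.
V_wiper = 29.2 × 18.49/(34.53 + 18.49) = 10.2 V.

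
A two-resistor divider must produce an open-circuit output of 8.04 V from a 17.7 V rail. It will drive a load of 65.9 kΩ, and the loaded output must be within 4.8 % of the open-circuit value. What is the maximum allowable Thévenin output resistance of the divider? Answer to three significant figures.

Loading drop = R_th/(R_th + R_L) ≤ 0.0480, so R_th ≤ R_L · ε/(1−ε) = 65.9 kΩ × 0.0480/0.9520 = 3.32 kΩ.
(Any R1, R2 with R2/(R1+R2) = 0.454 and R1‖R2 ≤ 3.32 kΩ will meet the spec.)

R_th ≤ 3.32 kΩ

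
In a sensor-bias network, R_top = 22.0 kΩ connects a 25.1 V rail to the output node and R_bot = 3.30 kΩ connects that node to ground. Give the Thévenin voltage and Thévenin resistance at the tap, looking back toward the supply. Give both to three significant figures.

V_th = 3.27 V, R_th = 2.87 kΩ

V_th is the open-circuit tap voltage: 25.1 × 3.30/(22.0 + 3.30) = 3.27 V.
With the supply zeroed, R_top and R_bot appear in parallel from the tap: R_th = R_top‖R_bot = (22.0 × 3.30)/25.30 = 2.87 kΩ.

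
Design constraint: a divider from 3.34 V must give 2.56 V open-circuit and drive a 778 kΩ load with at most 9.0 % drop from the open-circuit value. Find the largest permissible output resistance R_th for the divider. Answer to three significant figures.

Loading drop = R_th/(R_th + R_L) ≤ 0.0900, so R_th ≤ R_L · ε/(1−ε) = 778 kΩ × 0.0900/0.9100 = 76.9 kΩ.
(Any R1, R2 with R2/(R1+R2) = 0.766 and R1‖R2 ≤ 76.9 kΩ will meet the spec.)

R_th ≤ 76.9 kΩ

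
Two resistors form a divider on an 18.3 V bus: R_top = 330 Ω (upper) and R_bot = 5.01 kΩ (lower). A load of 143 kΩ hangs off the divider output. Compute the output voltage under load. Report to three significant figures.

V_out ≈ 17.1 V

The load sits in parallel with R_bot: R_bot‖R_L = (5010 × 143000) / (5010 + 143000) = 4840 Ω.
V_out = 18.3 × 4840 / (330 + 4840) = 18.3 × 4840/5170 = 17.1 V.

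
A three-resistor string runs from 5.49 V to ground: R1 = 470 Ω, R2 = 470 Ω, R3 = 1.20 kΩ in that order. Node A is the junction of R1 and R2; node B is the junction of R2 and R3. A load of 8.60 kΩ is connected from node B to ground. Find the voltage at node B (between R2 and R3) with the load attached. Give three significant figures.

V ≈ 2.90 V

At node B, R3 is in parallel with the load: R3‖R_L = 1053 Ω.
Below node A the resistance is R2 + (R3‖R_L) = 1523 Ω, so V_A = 5.49 × 1523/1993 = 4.195 V.
Then V_B = V_A × (R3‖R_L)/(R2 + R3‖R_L) = 4.195 × 1053/1523 = 2.90 V.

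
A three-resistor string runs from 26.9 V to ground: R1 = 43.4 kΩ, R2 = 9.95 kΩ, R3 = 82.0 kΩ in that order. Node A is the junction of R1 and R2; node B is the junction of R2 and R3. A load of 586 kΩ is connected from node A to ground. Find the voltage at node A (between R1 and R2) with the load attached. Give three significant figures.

V ≈ 17.4 V

Below node A the series string R2+R3 = 91.95 kΩ sits in parallel with the 586 kΩ load: 79.48 kΩ.
V_A = 26.9 × 79.48/(43.4 + 79.48) = 17.4 V.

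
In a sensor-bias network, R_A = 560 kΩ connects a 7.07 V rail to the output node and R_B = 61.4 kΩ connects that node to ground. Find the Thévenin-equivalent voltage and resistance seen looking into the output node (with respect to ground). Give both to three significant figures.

V_th is the open-circuit tap voltage: 7.07 × 61.4/(560 + 61.4) = 0.699 V.
With the supply zeroed, R_A and R_B appear in parallel from the tap: R_th = R_A‖R_B = (560 × 61.4)/621.4 = 55.3 kΩ.

V_th = 0.699 V, R_th = 55.3 kΩ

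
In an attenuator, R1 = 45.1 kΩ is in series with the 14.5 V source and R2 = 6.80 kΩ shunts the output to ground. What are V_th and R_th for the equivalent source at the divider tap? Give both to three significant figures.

V_th = 1.90 V, R_th = 5.91 kΩ

V_th is the open-circuit tap voltage: 14.5 × 6.80/(45.1 + 6.80) = 1.90 V.
With the supply zeroed, R1 and R2 appear in parallel from the tap: R_th = R1‖R2 = (45.1 × 6.80)/51.90 = 5.91 kΩ.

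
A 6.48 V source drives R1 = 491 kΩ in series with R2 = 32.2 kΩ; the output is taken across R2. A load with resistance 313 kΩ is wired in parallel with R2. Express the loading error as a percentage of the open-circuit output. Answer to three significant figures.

Unloaded V = 6.48 × 32.2/523.2 = 0.39881 V.
Loaded: R2‖R_L = 29.20 kΩ, giving V = 6.48 × 29.20/520.2 = 0.36369 V.
Drop = (0.39881 − 0.36369) / 0.39881 = 8.80 %.

8.80 %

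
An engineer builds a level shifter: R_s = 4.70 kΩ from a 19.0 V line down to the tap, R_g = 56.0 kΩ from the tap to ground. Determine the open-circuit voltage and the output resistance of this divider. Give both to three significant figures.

V_th is the open-circuit tap voltage: 19.0 × 56.0/(4.70 + 56.0) = 17.5 V.
With the supply zeroed, R_s and R_g appear in parallel from the tap: R_th = R_s‖R_g = (4.70 × 56.0)/60.70 = 4.34 kΩ.

V_th = 17.5 V, R_th = 4.34 kΩ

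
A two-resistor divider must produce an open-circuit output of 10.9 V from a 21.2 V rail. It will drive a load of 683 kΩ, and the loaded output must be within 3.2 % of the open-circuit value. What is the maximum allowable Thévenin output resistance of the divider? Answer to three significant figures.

R_th ≤ 22.6 kΩ

Loading drop = R_th/(R_th + R_L) ≤ 0.0320, so R_th ≤ R_L · ε/(1−ε) = 683 kΩ × 0.0320/0.9680 = 22.6 kΩ.
(Any R1, R2 with R2/(R1+R2) = 0.514 and R1‖R2 ≤ 22.6 kΩ will meet the spec.)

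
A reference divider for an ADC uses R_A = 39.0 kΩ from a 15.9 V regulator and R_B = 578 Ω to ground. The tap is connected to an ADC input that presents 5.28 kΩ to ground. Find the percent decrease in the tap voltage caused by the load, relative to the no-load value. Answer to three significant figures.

9.74 %

Unloaded V = 15.9 × 578/39580 = 0.23220 V.
Loaded: R_B‖R_L = 521.0 Ω, giving V = 15.9 × 521.0/39520 = 0.20960 V.
Drop = (0.23220 − 0.20960) / 0.23220 = 9.74 %.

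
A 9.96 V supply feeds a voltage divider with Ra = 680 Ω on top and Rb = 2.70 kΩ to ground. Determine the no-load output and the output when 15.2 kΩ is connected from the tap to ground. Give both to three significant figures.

Open-circuit: V = 9.96 × 2700/(680 + 2700) = 7.96 V.
With the load, Rb becomes Rb‖R_L = 2293 Ω, so V = 9.96 × 2293/2973 = 7.68 V.

Unloaded: 7.96 V; loaded: 7.68 V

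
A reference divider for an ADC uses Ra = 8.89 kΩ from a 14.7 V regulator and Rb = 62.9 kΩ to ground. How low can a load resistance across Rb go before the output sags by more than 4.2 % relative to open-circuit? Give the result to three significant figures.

R_L(min) ≈ 178 kΩ

Output resistance R_th = Ra‖Rb = (8.89 × 62.9)/71.79 = 7.789 kΩ.
The fractional drop is R_th/(R_th + R_L); requiring this ≤ 0.0420 gives R_L ≥ R_th(1/0.0420 − 1) = 7.789 × 22.81 = 178 kΩ.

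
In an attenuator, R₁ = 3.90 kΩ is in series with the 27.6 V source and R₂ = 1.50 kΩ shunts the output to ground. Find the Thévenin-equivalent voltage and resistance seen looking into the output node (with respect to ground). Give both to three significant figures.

V_th is the open-circuit tap voltage: 27.6 × 1.50/(3.90 + 1.50) = 7.67 V.
With the supply zeroed, R₁ and R₂ appear in parallel from the tap: R_th = R₁‖R₂ = (3.90 × 1.50)/5.400 = 1.08 kΩ.

V_th = 7.67 V, R_th = 1.08 kΩ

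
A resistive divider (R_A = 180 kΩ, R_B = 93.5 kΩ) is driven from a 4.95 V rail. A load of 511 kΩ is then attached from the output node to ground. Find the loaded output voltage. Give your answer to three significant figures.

V_out ≈ 1.51 V

The load sits in parallel with R_B: R_B‖R_L = (93.5 × 511) / (93.5 + 511) = 79.04 kΩ.
V_out = 4.95 × 79.04 / (180 + 79.04) = 4.95 × 79.04/259.0 = 1.51 V.
(Unloaded it would have been 1.69 V.)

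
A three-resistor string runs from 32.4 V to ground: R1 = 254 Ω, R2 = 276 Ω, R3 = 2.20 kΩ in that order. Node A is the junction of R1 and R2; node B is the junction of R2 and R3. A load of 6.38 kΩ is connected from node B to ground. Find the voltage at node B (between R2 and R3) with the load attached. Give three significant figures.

At node B, R3 is in parallel with the load: R3‖R_L = 1636 Ω.
Below node A the resistance is R2 + (R3‖R_L) = 1912 Ω, so V_A = 32.4 × 1912/2166 = 28.60 V.
Then V_B = V_A × (R3‖R_L)/(R2 + R3‖R_L) = 28.60 × 1636/1912 = 24.5 V.

V ≈ 24.5 V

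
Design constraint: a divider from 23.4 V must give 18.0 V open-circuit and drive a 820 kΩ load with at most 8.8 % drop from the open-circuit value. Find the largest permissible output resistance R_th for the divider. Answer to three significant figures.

Loading drop = R_th/(R_th + R_L) ≤ 0.0880, so R_th ≤ R_L · ε/(1−ε) = 820 kΩ × 0.0880/0.9120 = 79.1 kΩ.
(Any R1, R2 with R2/(R1+R2) = 0.769 and R1‖R2 ≤ 79.1 kΩ will meet the spec.)

R_th ≤ 79.1 kΩ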